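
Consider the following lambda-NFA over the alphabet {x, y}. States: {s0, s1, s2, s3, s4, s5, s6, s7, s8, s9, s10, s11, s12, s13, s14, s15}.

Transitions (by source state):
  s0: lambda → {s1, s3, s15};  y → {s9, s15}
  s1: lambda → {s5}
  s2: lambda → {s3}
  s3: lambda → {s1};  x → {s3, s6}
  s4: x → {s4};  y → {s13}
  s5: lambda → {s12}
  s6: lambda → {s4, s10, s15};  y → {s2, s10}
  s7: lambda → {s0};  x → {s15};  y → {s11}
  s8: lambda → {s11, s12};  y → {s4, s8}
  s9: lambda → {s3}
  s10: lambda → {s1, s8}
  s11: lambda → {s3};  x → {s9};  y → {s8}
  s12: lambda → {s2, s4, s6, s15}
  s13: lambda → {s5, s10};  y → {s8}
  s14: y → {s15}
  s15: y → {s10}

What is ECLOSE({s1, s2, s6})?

{s1, s2, s3, s4, s5, s6, s8, s10, s11, s12, s15}

Start with {s1, s2, s6}.
From s1 via lambda: add s5.
From s2 via lambda: add s3.
From s6 via lambda: add s4, s10, s15.
From s5 via lambda: add s12.
From s10 via lambda: add s8.
From s8 via lambda: add s11.
No new states can be added; the closed set is {s1, s2, s3, s4, s5, s6, s8, s10, s11, s12, s15}.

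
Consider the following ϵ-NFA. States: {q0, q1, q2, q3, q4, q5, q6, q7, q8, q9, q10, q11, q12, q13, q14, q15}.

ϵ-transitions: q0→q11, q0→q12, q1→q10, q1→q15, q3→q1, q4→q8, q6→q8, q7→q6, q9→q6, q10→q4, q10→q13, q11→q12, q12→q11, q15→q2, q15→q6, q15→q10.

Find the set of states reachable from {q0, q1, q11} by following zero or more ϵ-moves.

{q0, q1, q2, q4, q6, q8, q10, q11, q12, q13, q15}

Start with {q0, q1, q11}.
From q0 via ϵ: add q12.
From q1 via ϵ: add q10, q15.
From q10 via ϵ: add q4, q13.
From q15 via ϵ: add q2, q6.
From q4 via ϵ: add q8.
No new states can be added; the closed set is {q0, q1, q2, q4, q6, q8, q10, q11, q12, q13, q15}.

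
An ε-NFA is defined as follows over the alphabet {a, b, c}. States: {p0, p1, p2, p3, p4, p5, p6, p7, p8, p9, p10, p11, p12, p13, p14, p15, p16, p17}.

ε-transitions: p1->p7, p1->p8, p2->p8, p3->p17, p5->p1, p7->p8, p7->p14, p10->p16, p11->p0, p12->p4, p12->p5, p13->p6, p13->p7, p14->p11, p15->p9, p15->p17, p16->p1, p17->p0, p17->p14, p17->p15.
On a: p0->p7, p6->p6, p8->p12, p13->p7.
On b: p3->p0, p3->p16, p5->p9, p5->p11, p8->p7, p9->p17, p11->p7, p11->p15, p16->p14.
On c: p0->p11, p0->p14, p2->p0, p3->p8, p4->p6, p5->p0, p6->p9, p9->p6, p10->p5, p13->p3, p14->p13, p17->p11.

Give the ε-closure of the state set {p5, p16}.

Start with {p5, p16}.
From p5 via ε: add p1.
From p1 via ε: add p7, p8.
From p7 via ε: add p14.
From p14 via ε: add p11.
From p11 via ε: add p0.
No new states can be added; the closed set is {p0, p1, p5, p7, p8, p11, p14, p16}.

{p0, p1, p5, p7, p8, p11, p14, p16}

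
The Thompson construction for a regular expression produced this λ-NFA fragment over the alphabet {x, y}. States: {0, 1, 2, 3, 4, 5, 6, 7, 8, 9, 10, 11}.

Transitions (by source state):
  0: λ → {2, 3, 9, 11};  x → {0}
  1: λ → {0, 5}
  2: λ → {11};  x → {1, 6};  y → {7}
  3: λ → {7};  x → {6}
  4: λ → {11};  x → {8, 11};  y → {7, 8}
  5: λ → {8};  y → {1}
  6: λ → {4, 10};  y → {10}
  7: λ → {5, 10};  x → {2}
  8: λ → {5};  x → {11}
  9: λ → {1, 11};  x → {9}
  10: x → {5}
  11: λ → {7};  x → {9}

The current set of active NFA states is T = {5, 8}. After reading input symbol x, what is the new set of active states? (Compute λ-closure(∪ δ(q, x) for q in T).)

{5, 7, 8, 10, 11}

8 on x → {11}.
No x-transition from 5.
Union after reading x: {11}.
Now take the λ-closure:
From 11 via λ: add 7.
From 7 via λ: add 5, 10.
From 5 via λ: add 8.
No new states can be added; the closed set is {5, 7, 8, 10, 11}.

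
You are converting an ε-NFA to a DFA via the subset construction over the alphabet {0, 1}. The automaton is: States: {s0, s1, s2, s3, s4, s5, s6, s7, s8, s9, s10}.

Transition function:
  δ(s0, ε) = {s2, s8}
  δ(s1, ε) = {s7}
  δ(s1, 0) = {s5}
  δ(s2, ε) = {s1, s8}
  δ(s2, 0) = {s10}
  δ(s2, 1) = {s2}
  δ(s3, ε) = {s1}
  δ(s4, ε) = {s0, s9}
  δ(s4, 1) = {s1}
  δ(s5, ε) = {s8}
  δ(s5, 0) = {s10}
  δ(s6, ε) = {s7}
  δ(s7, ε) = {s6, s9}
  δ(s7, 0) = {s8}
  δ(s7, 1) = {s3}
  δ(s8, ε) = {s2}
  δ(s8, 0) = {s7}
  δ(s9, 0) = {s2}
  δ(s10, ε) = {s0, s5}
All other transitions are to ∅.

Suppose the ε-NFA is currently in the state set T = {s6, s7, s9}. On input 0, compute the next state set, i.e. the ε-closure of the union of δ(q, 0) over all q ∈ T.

{s1, s2, s6, s7, s8, s9}

s7 on 0 → {s8}.
s9 on 0 → {s2}.
No 0-transition from s6.
Union after reading 0: {s2, s8}.
Now take the ε-closure:
From s2 via ε: add s1.
From s1 via ε: add s7.
From s7 via ε: add s6, s9.
No new states can be added; the closed set is {s1, s2, s6, s7, s8, s9}.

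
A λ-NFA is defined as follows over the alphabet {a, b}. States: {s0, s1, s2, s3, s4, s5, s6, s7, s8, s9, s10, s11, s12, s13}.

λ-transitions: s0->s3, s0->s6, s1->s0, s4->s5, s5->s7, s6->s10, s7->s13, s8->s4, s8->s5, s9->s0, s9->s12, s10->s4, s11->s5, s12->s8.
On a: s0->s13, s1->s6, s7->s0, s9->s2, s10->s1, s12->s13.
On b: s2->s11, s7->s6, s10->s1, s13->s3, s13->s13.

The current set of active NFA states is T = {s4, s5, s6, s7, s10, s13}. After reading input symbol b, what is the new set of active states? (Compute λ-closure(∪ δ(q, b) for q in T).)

s7 on b → {s6}.
s10 on b → {s1}.
s13 on b → {s3, s13}.
No b-transition from s4, s5, s6.
Union after reading b: {s1, s3, s6, s13}.
Now take the λ-closure:
From s1 via λ: add s0.
From s6 via λ: add s10.
From s10 via λ: add s4.
From s4 via λ: add s5.
From s5 via λ: add s7.
No new states can be added; the closed set is {s0, s1, s3, s4, s5, s6, s7, s10, s13}.

{s0, s1, s3, s4, s5, s6, s7, s10, s13}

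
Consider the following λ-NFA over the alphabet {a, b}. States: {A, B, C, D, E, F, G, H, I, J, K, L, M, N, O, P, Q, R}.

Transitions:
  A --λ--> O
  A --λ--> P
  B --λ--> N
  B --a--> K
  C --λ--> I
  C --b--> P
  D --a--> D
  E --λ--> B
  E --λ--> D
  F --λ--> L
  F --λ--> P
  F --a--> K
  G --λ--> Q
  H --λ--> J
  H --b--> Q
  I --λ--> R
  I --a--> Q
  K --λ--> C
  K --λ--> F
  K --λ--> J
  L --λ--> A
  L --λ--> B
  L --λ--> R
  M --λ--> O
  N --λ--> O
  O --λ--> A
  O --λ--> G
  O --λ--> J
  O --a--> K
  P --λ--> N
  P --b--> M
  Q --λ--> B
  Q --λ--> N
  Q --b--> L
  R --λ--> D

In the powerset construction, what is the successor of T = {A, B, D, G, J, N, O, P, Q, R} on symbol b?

{A, B, D, G, J, L, M, N, O, P, Q, R}

P on b → {M}.
Q on b → {L}.
No b-transition from A, B, D, G, J, N, O, R.
Union after reading b: {L, M}.
Now take the λ-closure:
From L via λ: add A, B, R.
From M via λ: add O.
From A via λ: add P.
From B via λ: add N.
From O via λ: add G, J.
From R via λ: add D.
From G via λ: add Q.
No new states can be added; the closed set is {A, B, D, G, J, L, M, N, O, P, Q, R}.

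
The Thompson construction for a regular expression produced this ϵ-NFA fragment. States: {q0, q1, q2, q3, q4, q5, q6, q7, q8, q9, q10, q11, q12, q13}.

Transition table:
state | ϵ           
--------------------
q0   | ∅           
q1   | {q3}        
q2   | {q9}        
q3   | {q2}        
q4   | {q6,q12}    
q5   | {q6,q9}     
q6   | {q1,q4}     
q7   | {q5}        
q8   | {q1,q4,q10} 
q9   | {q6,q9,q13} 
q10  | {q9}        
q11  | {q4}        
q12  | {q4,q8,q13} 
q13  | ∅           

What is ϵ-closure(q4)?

Start with {q4}.
From q4 via ϵ: add q6, q12.
From q6 via ϵ: add q1.
From q12 via ϵ: add q8, q13.
From q1 via ϵ: add q3.
From q8 via ϵ: add q10.
From q3 via ϵ: add q2.
From q10 via ϵ: add q9.
No new states can be added; the closed set is {q1, q2, q3, q4, q6, q8, q9, q10, q12, q13}.

{q1, q2, q3, q4, q6, q8, q9, q10, q12, q13}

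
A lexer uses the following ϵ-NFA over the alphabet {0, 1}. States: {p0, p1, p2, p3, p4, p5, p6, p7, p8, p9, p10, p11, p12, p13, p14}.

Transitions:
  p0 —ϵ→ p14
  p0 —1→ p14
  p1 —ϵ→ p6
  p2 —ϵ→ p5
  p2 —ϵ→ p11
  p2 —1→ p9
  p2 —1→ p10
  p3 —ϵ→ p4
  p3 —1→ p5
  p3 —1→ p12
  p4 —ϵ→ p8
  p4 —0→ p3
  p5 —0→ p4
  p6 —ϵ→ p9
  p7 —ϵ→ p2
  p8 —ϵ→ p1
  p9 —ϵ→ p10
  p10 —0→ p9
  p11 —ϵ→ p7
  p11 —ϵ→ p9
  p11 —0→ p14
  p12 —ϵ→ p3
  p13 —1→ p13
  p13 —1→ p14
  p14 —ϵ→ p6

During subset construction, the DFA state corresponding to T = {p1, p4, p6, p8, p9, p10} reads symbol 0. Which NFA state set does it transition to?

p4 on 0 → {p3}.
p10 on 0 → {p9}.
No 0-transition from p1, p6, p8, p9.
Union after reading 0: {p3, p9}.
Now take the ϵ-closure:
From p3 via ϵ: add p4.
From p9 via ϵ: add p10.
From p4 via ϵ: add p8.
From p8 via ϵ: add p1.
From p1 via ϵ: add p6.
No new states can be added; the closed set is {p1, p3, p4, p6, p8, p9, p10}.

{p1, p3, p4, p6, p8, p9, p10}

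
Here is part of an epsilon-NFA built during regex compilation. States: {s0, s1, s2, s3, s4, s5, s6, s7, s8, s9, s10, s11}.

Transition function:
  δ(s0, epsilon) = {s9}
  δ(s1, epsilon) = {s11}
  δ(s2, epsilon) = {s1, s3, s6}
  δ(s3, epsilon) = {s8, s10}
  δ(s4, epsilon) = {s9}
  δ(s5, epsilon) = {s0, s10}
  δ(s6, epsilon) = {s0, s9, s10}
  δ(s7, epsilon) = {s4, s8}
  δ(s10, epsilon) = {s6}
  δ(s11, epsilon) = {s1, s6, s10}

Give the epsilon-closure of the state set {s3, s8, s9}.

Start with {s3, s8, s9}.
From s3 via epsilon: add s10.
From s10 via epsilon: add s6.
From s6 via epsilon: add s0.
No new states can be added; the closed set is {s0, s3, s6, s8, s9, s10}.

{s0, s3, s6, s8, s9, s10}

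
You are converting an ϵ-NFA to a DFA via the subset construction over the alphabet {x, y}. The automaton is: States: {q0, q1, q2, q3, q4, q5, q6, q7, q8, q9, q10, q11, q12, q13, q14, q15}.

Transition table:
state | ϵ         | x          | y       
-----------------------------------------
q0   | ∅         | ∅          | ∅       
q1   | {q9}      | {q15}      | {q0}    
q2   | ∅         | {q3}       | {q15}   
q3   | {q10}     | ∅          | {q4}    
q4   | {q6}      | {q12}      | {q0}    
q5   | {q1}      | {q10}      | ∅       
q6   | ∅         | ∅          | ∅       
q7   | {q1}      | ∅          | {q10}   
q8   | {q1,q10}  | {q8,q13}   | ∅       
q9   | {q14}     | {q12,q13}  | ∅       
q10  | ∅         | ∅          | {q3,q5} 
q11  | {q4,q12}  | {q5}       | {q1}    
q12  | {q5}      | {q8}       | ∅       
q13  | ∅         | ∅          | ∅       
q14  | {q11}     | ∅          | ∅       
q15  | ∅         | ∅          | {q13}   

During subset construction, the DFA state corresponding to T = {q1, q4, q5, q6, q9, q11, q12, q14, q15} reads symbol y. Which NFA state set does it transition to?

q1 on y → {q0}.
q4 on y → {q0}.
q11 on y → {q1}.
q15 on y → {q13}.
No y-transition from q5, q6, q9, q12, q14.
Union after reading y: {q0, q1, q13}.
Now take the ϵ-closure:
From q1 via ϵ: add q9.
From q9 via ϵ: add q14.
From q14 via ϵ: add q11.
From q11 via ϵ: add q4, q12.
From q4 via ϵ: add q6.
From q12 via ϵ: add q5.
No new states can be added; the closed set is {q0, q1, q4, q5, q6, q9, q11, q12, q13, q14}.

{q0, q1, q4, q5, q6, q9, q11, q12, q13, q14}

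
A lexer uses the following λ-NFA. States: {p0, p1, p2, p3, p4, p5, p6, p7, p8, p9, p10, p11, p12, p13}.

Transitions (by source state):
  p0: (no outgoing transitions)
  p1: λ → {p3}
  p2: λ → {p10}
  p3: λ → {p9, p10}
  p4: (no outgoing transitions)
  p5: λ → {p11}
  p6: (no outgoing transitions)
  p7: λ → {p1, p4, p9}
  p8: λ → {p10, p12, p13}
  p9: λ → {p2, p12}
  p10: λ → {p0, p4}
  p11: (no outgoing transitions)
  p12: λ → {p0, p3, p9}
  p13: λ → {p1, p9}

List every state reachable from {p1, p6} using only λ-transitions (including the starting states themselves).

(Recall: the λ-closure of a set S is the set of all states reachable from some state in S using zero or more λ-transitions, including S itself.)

Start with {p1, p6}.
From p1 via λ: add p3.
From p3 via λ: add p9, p10.
From p9 via λ: add p2, p12.
From p10 via λ: add p0, p4.
No new states can be added; the closed set is {p0, p1, p2, p3, p4, p6, p9, p10, p12}.

{p0, p1, p2, p3, p4, p6, p9, p10, p12}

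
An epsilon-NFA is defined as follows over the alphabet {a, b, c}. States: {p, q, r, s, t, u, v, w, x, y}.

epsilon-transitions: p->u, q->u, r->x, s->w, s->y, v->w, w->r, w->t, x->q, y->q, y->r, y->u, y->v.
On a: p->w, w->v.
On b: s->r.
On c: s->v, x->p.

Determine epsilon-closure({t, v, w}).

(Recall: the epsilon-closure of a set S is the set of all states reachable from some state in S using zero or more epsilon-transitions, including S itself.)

Start with {t, v, w}.
From w via epsilon: add r.
From r via epsilon: add x.
From x via epsilon: add q.
From q via epsilon: add u.
No new states can be added; the closed set is {q, r, t, u, v, w, x}.

{q, r, t, u, v, w, x}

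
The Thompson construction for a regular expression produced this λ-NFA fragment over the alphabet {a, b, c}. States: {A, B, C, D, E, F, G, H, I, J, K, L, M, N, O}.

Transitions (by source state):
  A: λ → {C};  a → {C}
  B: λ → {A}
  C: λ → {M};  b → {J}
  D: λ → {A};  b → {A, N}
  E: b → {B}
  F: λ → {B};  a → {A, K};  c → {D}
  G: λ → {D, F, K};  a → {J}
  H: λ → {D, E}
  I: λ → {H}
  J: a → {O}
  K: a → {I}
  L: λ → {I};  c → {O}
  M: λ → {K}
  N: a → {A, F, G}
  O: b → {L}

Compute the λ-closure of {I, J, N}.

{A, C, D, E, H, I, J, K, M, N}

Start with {I, J, N}.
From I via λ: add H.
From H via λ: add D, E.
From D via λ: add A.
From A via λ: add C.
From C via λ: add M.
From M via λ: add K.
No new states can be added; the closed set is {A, C, D, E, H, I, J, K, M, N}.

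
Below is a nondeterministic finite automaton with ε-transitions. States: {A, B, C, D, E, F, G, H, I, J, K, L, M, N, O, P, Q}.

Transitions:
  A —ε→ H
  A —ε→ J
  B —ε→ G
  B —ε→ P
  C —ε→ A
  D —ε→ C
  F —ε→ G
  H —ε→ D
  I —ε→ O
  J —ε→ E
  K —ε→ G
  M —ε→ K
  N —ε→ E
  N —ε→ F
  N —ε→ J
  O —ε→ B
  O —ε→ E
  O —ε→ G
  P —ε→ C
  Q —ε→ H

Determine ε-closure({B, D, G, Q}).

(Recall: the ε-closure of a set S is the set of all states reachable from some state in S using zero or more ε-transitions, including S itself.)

{A, B, C, D, E, G, H, J, P, Q}

Start with {B, D, G, Q}.
From B via ε: add P.
From D via ε: add C.
From Q via ε: add H.
From C via ε: add A.
From A via ε: add J.
From J via ε: add E.
No new states can be added; the closed set is {A, B, C, D, E, G, H, J, P, Q}.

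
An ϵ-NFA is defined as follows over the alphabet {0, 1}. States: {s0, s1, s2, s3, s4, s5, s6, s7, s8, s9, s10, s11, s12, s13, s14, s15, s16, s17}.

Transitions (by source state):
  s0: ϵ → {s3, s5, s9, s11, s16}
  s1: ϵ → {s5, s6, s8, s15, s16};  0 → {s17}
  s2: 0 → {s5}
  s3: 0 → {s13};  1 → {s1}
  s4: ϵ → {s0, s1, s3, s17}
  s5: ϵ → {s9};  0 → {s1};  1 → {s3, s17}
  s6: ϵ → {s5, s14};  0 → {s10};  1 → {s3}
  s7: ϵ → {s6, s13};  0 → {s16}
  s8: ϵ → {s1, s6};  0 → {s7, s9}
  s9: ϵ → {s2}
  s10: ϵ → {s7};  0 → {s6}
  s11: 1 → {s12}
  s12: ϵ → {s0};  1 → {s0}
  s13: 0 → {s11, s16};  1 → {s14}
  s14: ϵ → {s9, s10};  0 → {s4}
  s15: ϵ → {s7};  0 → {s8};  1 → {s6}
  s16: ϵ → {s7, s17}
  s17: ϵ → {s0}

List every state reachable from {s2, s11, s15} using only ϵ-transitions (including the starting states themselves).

{s2, s5, s6, s7, s9, s10, s11, s13, s14, s15}

Start with {s2, s11, s15}.
From s15 via ϵ: add s7.
From s7 via ϵ: add s6, s13.
From s6 via ϵ: add s5, s14.
From s5 via ϵ: add s9.
From s14 via ϵ: add s10.
No new states can be added; the closed set is {s2, s5, s6, s7, s9, s10, s11, s13, s14, s15}.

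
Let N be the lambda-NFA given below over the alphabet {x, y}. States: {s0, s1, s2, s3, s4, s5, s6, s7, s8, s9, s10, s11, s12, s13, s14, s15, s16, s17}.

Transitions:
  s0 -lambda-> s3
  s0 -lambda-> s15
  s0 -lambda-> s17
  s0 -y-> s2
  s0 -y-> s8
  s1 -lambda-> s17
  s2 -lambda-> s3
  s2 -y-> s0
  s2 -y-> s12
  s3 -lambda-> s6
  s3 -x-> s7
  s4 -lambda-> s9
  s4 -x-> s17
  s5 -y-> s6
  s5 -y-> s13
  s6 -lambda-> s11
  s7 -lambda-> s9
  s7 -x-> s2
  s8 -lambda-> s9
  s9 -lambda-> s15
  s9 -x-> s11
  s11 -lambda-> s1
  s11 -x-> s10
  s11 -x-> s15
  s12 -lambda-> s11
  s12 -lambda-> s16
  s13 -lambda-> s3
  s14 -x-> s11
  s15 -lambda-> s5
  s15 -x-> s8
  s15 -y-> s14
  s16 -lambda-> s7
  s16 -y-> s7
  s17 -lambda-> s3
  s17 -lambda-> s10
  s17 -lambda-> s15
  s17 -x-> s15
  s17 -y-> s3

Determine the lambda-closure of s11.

{s1, s3, s5, s6, s10, s11, s15, s17}

Start with {s11}.
From s11 via lambda: add s1.
From s1 via lambda: add s17.
From s17 via lambda: add s3, s10, s15.
From s3 via lambda: add s6.
From s15 via lambda: add s5.
No new states can be added; the closed set is {s1, s3, s5, s6, s10, s11, s15, s17}.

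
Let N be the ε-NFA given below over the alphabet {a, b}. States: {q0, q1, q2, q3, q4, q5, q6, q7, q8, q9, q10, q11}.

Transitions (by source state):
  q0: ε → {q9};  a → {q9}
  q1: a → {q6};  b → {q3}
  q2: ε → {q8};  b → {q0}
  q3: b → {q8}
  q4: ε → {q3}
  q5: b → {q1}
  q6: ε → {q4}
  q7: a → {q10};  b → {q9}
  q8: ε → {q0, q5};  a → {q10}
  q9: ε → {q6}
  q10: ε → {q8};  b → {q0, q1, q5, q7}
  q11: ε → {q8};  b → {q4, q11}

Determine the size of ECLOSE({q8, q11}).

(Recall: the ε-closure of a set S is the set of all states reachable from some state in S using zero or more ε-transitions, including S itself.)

Start with {q8, q11}.
From q8 via ε: add q0, q5.
From q0 via ε: add q9.
From q9 via ε: add q6.
From q6 via ε: add q4.
From q4 via ε: add q3.
ε-closure = {q0, q3, q4, q5, q6, q8, q9, q11}, which has 8 states.

8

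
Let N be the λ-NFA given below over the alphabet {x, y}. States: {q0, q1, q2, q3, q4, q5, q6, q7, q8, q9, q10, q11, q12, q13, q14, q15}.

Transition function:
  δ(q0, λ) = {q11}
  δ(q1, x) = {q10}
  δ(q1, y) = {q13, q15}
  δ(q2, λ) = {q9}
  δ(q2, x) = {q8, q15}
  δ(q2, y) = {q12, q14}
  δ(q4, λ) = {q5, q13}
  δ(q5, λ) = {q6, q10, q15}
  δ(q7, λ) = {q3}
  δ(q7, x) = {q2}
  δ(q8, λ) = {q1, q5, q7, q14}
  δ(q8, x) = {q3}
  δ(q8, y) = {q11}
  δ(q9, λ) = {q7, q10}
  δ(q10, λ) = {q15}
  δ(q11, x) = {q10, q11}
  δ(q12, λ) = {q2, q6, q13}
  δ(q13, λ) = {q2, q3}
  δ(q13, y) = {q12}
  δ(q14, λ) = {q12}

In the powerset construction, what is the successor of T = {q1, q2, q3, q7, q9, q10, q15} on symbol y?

q1 on y → {q13, q15}.
q2 on y → {q12, q14}.
No y-transition from q3, q7, q9, q10, q15.
Union after reading y: {q12, q13, q14, q15}.
Now take the λ-closure:
From q12 via λ: add q2, q6.
From q13 via λ: add q3.
From q2 via λ: add q9.
From q9 via λ: add q7, q10.
No new states can be added; the closed set is {q2, q3, q6, q7, q9, q10, q12, q13, q14, q15}.

{q2, q3, q6, q7, q9, q10, q12, q13, q14, q15}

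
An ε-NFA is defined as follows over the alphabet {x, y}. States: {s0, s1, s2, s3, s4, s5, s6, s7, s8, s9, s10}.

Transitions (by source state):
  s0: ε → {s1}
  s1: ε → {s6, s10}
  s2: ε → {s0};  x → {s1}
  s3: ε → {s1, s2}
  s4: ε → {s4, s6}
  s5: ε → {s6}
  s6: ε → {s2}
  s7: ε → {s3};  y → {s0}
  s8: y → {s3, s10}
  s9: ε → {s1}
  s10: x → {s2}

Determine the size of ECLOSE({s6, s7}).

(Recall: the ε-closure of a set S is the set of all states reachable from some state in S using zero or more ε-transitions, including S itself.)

Start with {s6, s7}.
From s6 via ε: add s2.
From s7 via ε: add s3.
From s2 via ε: add s0.
From s3 via ε: add s1.
From s1 via ε: add s10.
ε-closure = {s0, s1, s2, s3, s6, s7, s10}, which has 7 states.

7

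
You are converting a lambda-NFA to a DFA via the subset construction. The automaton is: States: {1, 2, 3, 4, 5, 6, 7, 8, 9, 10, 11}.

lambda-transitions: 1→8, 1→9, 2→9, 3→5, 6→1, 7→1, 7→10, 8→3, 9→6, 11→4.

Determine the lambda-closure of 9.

Start with {9}.
From 9 via lambda: add 6.
From 6 via lambda: add 1.
From 1 via lambda: add 8.
From 8 via lambda: add 3.
From 3 via lambda: add 5.
No new states can be added; the closed set is {1, 3, 5, 6, 8, 9}.

{1, 3, 5, 6, 8, 9}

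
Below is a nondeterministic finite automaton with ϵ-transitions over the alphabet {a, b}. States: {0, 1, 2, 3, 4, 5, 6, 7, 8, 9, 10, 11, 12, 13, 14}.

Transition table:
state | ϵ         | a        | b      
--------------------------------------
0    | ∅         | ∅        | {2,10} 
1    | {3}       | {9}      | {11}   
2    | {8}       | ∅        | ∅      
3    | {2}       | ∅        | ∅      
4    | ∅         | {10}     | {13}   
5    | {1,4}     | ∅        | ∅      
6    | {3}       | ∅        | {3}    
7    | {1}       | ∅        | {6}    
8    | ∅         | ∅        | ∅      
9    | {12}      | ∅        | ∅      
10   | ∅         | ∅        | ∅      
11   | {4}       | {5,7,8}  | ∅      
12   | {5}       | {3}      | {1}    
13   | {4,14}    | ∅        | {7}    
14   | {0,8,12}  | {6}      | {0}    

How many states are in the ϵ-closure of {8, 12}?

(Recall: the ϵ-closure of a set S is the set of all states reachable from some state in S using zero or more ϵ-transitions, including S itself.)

7

Start with {8, 12}.
From 12 via ϵ: add 5.
From 5 via ϵ: add 1, 4.
From 1 via ϵ: add 3.
From 3 via ϵ: add 2.
ϵ-closure = {1, 2, 3, 4, 5, 8, 12}, which has 7 states.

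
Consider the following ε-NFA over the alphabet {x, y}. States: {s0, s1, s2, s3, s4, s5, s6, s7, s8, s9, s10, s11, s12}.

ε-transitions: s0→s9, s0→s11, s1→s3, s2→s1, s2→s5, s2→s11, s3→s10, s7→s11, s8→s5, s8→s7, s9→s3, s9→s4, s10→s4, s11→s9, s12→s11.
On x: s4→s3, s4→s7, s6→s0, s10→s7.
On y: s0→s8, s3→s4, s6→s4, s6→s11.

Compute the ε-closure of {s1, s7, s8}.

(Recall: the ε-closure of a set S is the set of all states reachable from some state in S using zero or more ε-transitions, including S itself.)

Start with {s1, s7, s8}.
From s1 via ε: add s3.
From s7 via ε: add s11.
From s8 via ε: add s5.
From s3 via ε: add s10.
From s11 via ε: add s9.
From s9 via ε: add s4.
No new states can be added; the closed set is {s1, s3, s4, s5, s7, s8, s9, s10, s11}.

{s1, s3, s4, s5, s7, s8, s9, s10, s11}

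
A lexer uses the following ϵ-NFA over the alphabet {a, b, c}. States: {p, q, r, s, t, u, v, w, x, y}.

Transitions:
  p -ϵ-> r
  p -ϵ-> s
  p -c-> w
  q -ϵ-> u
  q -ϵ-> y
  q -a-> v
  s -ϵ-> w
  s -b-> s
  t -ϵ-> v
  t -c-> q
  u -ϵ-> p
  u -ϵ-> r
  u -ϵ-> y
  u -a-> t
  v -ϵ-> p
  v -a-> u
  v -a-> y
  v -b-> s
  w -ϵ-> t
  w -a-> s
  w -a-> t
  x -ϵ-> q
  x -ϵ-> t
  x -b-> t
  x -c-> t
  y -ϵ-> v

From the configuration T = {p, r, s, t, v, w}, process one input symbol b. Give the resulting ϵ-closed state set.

s on b → {s}.
v on b → {s}.
No b-transition from p, r, t, w.
Union after reading b: {s}.
Now take the ϵ-closure:
From s via ϵ: add w.
From w via ϵ: add t.
From t via ϵ: add v.
From v via ϵ: add p.
From p via ϵ: add r.
No new states can be added; the closed set is {p, r, s, t, v, w}.

{p, r, s, t, v, w}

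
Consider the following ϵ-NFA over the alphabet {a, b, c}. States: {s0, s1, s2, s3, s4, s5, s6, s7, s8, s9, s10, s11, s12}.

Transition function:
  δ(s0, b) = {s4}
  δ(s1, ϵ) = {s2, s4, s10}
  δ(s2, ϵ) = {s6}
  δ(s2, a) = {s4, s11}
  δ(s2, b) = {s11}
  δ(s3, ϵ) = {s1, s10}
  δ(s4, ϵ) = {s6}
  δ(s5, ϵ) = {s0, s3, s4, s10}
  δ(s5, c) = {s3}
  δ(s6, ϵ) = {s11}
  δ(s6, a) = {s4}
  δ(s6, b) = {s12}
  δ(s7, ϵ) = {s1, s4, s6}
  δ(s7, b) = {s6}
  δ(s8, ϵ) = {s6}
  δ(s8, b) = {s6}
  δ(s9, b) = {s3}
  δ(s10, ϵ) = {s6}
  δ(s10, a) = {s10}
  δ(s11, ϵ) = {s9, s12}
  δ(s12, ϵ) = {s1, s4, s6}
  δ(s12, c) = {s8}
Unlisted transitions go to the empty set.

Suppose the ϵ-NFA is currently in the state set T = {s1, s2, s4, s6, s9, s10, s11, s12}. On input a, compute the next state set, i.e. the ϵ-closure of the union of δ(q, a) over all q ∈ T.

s2 on a → {s4, s11}.
s6 on a → {s4}.
s10 on a → {s10}.
No a-transition from s1, s4, s9, s11, s12.
Union after reading a: {s4, s10, s11}.
Now take the ϵ-closure:
From s4 via ϵ: add s6.
From s11 via ϵ: add s9, s12.
From s12 via ϵ: add s1.
From s1 via ϵ: add s2.
No new states can be added; the closed set is {s1, s2, s4, s6, s9, s10, s11, s12}.

{s1, s2, s4, s6, s9, s10, s11, s12}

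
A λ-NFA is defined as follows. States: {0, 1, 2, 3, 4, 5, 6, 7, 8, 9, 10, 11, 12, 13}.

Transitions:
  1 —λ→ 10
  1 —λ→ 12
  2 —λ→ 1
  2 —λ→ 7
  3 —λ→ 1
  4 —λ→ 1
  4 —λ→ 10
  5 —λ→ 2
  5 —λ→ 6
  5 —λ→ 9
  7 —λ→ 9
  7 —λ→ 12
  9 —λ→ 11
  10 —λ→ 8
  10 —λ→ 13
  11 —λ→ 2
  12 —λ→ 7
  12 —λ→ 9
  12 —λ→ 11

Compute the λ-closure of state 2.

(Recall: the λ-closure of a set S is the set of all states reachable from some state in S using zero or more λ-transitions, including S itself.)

{1, 2, 7, 8, 9, 10, 11, 12, 13}

Start with {2}.
From 2 via λ: add 1, 7.
From 1 via λ: add 10, 12.
From 7 via λ: add 9.
From 9 via λ: add 11.
From 10 via λ: add 8, 13.
No new states can be added; the closed set is {1, 2, 7, 8, 9, 10, 11, 12, 13}.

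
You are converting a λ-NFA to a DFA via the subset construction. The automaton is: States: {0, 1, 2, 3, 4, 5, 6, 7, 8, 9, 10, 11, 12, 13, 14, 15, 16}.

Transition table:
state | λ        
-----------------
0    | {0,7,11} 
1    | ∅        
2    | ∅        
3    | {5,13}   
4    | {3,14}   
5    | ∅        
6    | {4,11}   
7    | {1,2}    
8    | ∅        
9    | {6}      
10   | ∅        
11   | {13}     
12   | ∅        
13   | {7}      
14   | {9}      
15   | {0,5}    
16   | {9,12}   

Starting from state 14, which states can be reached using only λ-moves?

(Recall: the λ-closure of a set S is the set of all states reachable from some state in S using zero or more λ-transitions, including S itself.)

{1, 2, 3, 4, 5, 6, 7, 9, 11, 13, 14}

Start with {14}.
From 14 via λ: add 9.
From 9 via λ: add 6.
From 6 via λ: add 4, 11.
From 4 via λ: add 3.
From 11 via λ: add 13.
From 3 via λ: add 5.
From 13 via λ: add 7.
From 7 via λ: add 1, 2.
No new states can be added; the closed set is {1, 2, 3, 4, 5, 6, 7, 9, 11, 13, 14}.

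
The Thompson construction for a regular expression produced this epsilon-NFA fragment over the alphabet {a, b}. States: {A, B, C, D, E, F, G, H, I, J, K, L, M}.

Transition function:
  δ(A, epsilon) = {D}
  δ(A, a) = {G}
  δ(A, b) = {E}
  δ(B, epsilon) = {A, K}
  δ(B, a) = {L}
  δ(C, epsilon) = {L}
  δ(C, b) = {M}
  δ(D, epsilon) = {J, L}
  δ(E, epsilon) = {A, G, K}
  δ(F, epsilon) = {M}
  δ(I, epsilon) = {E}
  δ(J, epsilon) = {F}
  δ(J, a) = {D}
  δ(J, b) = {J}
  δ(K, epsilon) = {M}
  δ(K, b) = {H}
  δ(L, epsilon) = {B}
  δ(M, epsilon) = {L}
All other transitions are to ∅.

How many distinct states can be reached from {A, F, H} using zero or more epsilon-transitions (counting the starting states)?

9

Start with {A, F, H}.
From A via epsilon: add D.
From F via epsilon: add M.
From D via epsilon: add J, L.
From L via epsilon: add B.
From B via epsilon: add K.
epsilon-closure = {A, B, D, F, H, J, K, L, M}, which has 9 states.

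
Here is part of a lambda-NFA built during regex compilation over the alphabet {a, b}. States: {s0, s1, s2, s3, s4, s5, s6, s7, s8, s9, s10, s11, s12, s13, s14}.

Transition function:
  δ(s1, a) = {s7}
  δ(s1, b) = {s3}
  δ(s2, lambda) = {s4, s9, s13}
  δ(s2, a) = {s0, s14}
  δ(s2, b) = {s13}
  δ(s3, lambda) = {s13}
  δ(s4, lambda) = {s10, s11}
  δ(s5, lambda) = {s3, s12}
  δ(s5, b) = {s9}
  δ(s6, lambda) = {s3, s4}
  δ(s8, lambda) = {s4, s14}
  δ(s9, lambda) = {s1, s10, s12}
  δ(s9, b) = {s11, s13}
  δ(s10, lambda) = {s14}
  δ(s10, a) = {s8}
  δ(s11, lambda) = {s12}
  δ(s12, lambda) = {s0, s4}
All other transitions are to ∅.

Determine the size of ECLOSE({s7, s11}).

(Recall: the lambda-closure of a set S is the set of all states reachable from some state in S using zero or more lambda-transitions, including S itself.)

7

Start with {s7, s11}.
From s11 via lambda: add s12.
From s12 via lambda: add s0, s4.
From s4 via lambda: add s10.
From s10 via lambda: add s14.
lambda-closure = {s0, s4, s7, s10, s11, s12, s14}, which has 7 states.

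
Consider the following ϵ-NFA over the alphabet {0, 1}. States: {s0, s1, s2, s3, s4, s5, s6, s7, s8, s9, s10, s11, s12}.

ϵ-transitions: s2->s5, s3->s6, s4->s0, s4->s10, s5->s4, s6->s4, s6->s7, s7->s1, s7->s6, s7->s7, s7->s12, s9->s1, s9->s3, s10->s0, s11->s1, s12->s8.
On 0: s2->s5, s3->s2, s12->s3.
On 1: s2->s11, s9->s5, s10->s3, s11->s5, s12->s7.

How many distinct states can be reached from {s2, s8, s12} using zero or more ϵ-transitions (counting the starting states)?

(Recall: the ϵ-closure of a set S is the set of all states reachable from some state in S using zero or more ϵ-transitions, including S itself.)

7

Start with {s2, s8, s12}.
From s2 via ϵ: add s5.
From s5 via ϵ: add s4.
From s4 via ϵ: add s0, s10.
ϵ-closure = {s0, s2, s4, s5, s8, s10, s12}, which has 7 states.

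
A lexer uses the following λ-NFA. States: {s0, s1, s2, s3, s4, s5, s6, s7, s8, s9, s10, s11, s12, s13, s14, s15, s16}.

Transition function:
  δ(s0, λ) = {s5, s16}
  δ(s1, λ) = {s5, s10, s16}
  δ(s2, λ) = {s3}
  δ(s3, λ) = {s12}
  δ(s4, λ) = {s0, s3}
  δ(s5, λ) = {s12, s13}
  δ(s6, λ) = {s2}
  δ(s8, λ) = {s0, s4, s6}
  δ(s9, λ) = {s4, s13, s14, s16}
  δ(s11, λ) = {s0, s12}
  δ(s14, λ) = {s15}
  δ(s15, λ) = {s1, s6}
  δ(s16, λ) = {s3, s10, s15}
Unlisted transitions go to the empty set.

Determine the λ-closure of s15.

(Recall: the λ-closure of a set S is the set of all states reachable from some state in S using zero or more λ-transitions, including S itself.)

Start with {s15}.
From s15 via λ: add s1, s6.
From s1 via λ: add s5, s10, s16.
From s6 via λ: add s2.
From s2 via λ: add s3.
From s5 via λ: add s12, s13.
No new states can be added; the closed set is {s1, s2, s3, s5, s6, s10, s12, s13, s15, s16}.

{s1, s2, s3, s5, s6, s10, s12, s13, s15, s16}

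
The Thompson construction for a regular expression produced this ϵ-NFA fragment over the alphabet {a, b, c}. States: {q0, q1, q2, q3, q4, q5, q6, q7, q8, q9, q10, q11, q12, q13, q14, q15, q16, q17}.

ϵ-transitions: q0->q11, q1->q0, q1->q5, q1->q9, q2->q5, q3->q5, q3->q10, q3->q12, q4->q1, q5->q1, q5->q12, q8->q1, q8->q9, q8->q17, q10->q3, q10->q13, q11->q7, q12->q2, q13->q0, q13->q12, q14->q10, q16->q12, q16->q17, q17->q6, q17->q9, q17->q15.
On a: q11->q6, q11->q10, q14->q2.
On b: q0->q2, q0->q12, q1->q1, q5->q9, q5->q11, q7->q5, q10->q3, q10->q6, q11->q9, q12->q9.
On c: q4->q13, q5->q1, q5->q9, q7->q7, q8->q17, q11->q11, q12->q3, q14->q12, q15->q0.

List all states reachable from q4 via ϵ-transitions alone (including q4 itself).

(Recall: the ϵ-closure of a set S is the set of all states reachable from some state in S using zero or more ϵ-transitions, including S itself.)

{q0, q1, q2, q4, q5, q7, q9, q11, q12}

Start with {q4}.
From q4 via ϵ: add q1.
From q1 via ϵ: add q0, q5, q9.
From q0 via ϵ: add q11.
From q5 via ϵ: add q12.
From q11 via ϵ: add q7.
From q12 via ϵ: add q2.
No new states can be added; the closed set is {q0, q1, q2, q4, q5, q7, q9, q11, q12}.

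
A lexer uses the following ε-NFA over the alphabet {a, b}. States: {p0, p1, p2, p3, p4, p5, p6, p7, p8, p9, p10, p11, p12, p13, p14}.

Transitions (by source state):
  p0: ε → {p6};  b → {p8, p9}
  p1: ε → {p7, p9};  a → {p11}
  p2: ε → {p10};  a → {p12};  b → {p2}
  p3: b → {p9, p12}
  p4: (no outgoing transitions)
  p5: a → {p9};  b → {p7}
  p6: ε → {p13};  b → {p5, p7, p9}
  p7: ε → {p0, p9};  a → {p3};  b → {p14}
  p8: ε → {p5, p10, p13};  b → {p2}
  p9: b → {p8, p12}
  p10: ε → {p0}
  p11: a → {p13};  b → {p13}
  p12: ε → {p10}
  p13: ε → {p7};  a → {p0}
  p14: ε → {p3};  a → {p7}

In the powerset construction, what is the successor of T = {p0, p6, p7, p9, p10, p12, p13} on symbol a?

{p0, p3, p6, p7, p9, p13}

p7 on a → {p3}.
p13 on a → {p0}.
No a-transition from p0, p6, p9, p10, p12.
Union after reading a: {p0, p3}.
Now take the ε-closure:
From p0 via ε: add p6.
From p6 via ε: add p13.
From p13 via ε: add p7.
From p7 via ε: add p9.
No new states can be added; the closed set is {p0, p3, p6, p7, p9, p13}.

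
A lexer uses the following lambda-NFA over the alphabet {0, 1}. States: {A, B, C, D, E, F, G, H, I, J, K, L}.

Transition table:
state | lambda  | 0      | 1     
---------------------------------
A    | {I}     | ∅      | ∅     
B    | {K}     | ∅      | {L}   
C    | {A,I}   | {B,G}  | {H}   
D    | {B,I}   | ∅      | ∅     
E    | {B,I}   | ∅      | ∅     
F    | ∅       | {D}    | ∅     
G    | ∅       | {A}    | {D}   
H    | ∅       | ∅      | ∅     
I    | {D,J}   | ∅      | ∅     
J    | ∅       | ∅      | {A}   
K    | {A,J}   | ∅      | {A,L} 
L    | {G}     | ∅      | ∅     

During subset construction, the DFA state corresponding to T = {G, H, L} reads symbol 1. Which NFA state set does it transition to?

{A, B, D, I, J, K}

G on 1 → {D}.
No 1-transition from H, L.
Union after reading 1: {D}.
Now take the lambda-closure:
From D via lambda: add B, I.
From B via lambda: add K.
From I via lambda: add J.
From K via lambda: add A.
No new states can be added; the closed set is {A, B, D, I, J, K}.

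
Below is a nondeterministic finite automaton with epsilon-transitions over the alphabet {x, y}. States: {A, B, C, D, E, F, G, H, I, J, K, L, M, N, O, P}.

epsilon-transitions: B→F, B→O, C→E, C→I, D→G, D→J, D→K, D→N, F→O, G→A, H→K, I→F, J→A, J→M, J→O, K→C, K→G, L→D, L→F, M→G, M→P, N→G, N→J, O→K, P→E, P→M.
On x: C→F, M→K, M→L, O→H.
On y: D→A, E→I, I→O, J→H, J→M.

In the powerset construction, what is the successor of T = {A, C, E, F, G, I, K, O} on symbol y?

E on y → {I}.
I on y → {O}.
No y-transition from A, C, F, G, K, O.
Union after reading y: {I, O}.
Now take the epsilon-closure:
From I via epsilon: add F.
From O via epsilon: add K.
From K via epsilon: add C, G.
From C via epsilon: add E.
From G via epsilon: add A.
No new states can be added; the closed set is {A, C, E, F, G, I, K, O}.

{A, C, E, F, G, I, K, O}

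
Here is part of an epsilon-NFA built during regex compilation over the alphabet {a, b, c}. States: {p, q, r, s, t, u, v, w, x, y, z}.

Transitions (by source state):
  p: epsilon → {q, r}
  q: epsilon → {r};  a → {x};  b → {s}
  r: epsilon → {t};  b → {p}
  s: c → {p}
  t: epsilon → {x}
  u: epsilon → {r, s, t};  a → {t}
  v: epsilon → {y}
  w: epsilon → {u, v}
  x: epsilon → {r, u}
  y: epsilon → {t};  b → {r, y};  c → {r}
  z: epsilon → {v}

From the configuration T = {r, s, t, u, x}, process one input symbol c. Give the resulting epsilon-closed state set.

{p, q, r, s, t, u, x}

s on c → {p}.
No c-transition from r, t, u, x.
Union after reading c: {p}.
Now take the epsilon-closure:
From p via epsilon: add q, r.
From r via epsilon: add t.
From t via epsilon: add x.
From x via epsilon: add u.
From u via epsilon: add s.
No new states can be added; the closed set is {p, q, r, s, t, u, x}.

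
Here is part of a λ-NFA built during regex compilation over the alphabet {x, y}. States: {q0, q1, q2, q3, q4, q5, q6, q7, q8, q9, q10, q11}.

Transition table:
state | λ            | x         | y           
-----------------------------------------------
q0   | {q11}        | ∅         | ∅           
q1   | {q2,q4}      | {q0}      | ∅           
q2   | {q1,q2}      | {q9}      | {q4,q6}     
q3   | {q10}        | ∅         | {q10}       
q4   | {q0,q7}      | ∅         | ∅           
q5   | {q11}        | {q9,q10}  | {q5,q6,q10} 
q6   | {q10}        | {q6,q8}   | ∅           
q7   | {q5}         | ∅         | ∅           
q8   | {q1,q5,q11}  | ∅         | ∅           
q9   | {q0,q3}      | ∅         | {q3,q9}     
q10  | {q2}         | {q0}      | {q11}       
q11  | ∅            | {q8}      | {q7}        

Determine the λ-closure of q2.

{q0, q1, q2, q4, q5, q7, q11}

Start with {q2}.
From q2 via λ: add q1.
From q1 via λ: add q4.
From q4 via λ: add q0, q7.
From q0 via λ: add q11.
From q7 via λ: add q5.
No new states can be added; the closed set is {q0, q1, q2, q4, q5, q7, q11}.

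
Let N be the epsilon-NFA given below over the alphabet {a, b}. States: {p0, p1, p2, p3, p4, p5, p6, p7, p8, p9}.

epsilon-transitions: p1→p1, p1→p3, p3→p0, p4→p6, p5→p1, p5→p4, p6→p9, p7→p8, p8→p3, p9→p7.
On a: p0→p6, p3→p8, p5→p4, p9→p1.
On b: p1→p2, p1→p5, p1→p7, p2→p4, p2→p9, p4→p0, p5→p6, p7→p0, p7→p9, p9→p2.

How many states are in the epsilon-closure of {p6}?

6

Start with {p6}.
From p6 via epsilon: add p9.
From p9 via epsilon: add p7.
From p7 via epsilon: add p8.
From p8 via epsilon: add p3.
From p3 via epsilon: add p0.
epsilon-closure = {p0, p3, p6, p7, p8, p9}, which has 6 states.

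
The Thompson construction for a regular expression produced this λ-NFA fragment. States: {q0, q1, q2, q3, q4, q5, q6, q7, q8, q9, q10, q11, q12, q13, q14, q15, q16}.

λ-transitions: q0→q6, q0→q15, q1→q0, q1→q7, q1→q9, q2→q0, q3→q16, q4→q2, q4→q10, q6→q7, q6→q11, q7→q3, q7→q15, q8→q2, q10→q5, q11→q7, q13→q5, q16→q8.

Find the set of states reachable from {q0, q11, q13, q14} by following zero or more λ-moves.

{q0, q2, q3, q5, q6, q7, q8, q11, q13, q14, q15, q16}

Start with {q0, q11, q13, q14}.
From q0 via λ: add q6, q15.
From q11 via λ: add q7.
From q13 via λ: add q5.
From q7 via λ: add q3.
From q3 via λ: add q16.
From q16 via λ: add q8.
From q8 via λ: add q2.
No new states can be added; the closed set is {q0, q2, q3, q5, q6, q7, q8, q11, q13, q14, q15, q16}.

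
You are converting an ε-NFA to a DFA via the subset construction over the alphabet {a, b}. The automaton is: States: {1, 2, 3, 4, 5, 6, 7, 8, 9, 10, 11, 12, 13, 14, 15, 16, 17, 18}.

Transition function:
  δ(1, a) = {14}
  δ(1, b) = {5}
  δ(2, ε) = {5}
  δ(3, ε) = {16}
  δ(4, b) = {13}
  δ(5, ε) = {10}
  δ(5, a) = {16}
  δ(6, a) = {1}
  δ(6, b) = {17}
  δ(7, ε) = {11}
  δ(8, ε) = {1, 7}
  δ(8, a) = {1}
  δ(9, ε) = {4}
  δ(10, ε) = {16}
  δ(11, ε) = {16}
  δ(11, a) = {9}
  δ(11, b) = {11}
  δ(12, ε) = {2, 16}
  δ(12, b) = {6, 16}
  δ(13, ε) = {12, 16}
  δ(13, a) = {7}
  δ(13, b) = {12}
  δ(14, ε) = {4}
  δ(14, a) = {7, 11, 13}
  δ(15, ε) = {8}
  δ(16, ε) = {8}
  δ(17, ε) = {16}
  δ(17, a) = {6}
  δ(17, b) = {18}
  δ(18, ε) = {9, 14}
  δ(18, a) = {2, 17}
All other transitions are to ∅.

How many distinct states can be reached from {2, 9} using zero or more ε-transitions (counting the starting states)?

Start with {2, 9}.
From 2 via ε: add 5.
From 9 via ε: add 4.
From 5 via ε: add 10.
From 10 via ε: add 16.
From 16 via ε: add 8.
From 8 via ε: add 1, 7.
From 7 via ε: add 11.
ε-closure = {1, 2, 4, 5, 7, 8, 9, 10, 11, 16}, which has 10 states.

10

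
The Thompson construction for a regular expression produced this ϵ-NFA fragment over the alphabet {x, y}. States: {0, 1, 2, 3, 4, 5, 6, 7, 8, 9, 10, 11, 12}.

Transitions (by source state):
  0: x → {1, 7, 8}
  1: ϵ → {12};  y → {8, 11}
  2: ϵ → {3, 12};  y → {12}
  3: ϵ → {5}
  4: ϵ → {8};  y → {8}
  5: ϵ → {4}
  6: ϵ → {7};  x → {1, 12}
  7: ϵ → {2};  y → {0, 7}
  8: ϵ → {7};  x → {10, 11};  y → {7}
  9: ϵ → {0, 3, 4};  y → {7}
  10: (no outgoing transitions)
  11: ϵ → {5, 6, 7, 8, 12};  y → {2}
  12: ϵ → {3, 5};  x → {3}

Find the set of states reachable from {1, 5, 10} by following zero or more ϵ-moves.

Start with {1, 5, 10}.
From 1 via ϵ: add 12.
From 5 via ϵ: add 4.
From 4 via ϵ: add 8.
From 12 via ϵ: add 3.
From 8 via ϵ: add 7.
From 7 via ϵ: add 2.
No new states can be added; the closed set is {1, 2, 3, 4, 5, 7, 8, 10, 12}.

{1, 2, 3, 4, 5, 7, 8, 10, 12}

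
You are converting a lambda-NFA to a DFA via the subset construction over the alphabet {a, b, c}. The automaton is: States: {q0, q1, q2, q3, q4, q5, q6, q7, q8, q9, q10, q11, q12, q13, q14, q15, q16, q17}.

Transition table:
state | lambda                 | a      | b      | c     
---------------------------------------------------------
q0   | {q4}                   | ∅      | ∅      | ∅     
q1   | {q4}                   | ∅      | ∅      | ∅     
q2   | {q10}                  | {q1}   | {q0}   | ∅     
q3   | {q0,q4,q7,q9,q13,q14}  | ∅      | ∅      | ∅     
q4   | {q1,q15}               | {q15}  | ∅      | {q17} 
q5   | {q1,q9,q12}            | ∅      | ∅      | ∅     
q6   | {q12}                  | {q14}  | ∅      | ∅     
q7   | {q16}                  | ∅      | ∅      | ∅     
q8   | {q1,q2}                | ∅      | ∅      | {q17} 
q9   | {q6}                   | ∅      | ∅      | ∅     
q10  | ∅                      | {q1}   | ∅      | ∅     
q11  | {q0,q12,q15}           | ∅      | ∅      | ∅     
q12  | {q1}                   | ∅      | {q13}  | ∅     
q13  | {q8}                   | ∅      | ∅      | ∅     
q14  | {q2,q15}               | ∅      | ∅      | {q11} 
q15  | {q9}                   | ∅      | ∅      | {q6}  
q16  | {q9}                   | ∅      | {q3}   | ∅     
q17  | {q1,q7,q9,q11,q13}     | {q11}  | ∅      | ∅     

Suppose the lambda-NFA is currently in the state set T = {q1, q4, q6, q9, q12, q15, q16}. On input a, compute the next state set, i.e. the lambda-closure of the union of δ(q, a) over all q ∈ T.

{q1, q2, q4, q6, q9, q10, q12, q14, q15}

q4 on a → {q15}.
q6 on a → {q14}.
No a-transition from q1, q9, q12, q15, q16.
Union after reading a: {q14, q15}.
Now take the lambda-closure:
From q14 via lambda: add q2.
From q15 via lambda: add q9.
From q2 via lambda: add q10.
From q9 via lambda: add q6.
From q6 via lambda: add q12.
From q12 via lambda: add q1.
From q1 via lambda: add q4.
No new states can be added; the closed set is {q1, q2, q4, q6, q9, q10, q12, q14, q15}.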